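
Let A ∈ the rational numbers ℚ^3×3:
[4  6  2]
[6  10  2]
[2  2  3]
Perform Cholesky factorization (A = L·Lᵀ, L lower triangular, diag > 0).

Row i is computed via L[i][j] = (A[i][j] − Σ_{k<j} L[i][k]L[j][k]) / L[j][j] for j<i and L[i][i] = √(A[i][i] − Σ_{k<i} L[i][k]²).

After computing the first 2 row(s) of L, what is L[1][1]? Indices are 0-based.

L[1][1] = 1

Step 1: L[0][0] = √(4) = 2.
  L[1][0] = (6) / L[0][0] = 3.
Step 2: L[1][1] = √(1) = 1.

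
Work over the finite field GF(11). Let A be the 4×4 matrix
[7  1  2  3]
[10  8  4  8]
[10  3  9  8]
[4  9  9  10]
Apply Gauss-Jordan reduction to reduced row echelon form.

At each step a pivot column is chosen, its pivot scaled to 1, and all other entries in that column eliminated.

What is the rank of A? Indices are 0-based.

rank = 4

pivot(0,0)=7: scale R0 → (1, 8, 5, 2)
  clear (1,0): R1 −= (10)R0 → (0, 5, 9, 10)
  clear (2,0): R2 −= (10)R0 → (0, 0, 3, 10)
  clear (3,0): R3 −= (4)R0 → (0, 10, 0, 2)
pivot(1,1)=5: scale R1 → (0, 1, 4, 2)
  clear (0,1): R0 −= (8)R1 → (1, 0, 6, 8)
  clear (3,1): R3 −= (10)R1 → (0, 0, 4, 4)
pivot(2,2)=3: scale R2 → (0, 0, 1, 7)
  clear (0,2): R0 −= (6)R2 → (1, 0, 0, 10)
  clear (1,2): R1 −= (4)R2 → (0, 1, 0, 7)
  clear (3,2): R3 −= (4)R2 → (0, 0, 0, 9)
pivot(3,3)=9: scale R3 → (0, 0, 0, 1)
  clear (0,3): R0 −= (10)R3 → (1, 0, 0, 0)
  clear (1,3): R1 −= (7)R3 → (0, 1, 0, 0)
  clear (2,3): R2 −= (7)R3 → (0, 0, 1, 0)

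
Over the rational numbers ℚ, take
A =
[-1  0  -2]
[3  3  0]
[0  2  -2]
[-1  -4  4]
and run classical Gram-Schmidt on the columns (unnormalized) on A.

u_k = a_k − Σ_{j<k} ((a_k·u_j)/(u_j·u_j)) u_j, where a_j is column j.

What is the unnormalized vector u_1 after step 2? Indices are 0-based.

u_1 = (13/11, -6/11, 2, -31/11)

Step 1: u_0 = a_0 = (-1, 3, 0, -1).
Step 2: u_1 = a_1 − (13/11)·u_0 = (13/11, -6/11, 2, -31/11).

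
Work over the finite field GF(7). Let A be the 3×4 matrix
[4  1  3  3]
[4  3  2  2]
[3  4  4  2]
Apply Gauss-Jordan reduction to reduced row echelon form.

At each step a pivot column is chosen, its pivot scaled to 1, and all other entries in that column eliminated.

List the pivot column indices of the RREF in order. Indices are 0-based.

[1] R0 /= 4  ⇒  (1, 2, 6, 6)
     R1 -= 4·R0  ⇒  (0, 2, 6, 6)
     R2 -= 3·R0  ⇒  (0, 5, 0, 5)
[2] R1 /= 2  ⇒  (0, 1, 3, 3)
     R0 -= 2·R1  ⇒  (1, 0, 0, 0)
     R2 -= 5·R1  ⇒  (0, 0, 6, 4)
[3] R2 /= 6  ⇒  (0, 0, 1, 3)
     R1 -= 3·R2  ⇒  (0, 1, 0, 1)

pivot columns: 0, 1, 2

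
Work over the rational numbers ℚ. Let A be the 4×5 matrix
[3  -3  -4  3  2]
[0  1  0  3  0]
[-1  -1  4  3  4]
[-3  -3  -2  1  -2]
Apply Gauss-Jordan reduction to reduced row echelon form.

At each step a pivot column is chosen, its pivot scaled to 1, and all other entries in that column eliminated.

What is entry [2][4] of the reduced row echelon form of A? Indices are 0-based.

step 1: normalize row 0 (÷3) = (1, -1, -4/3, 1, 2/3)
  row 2: subtract -1×row0 = (0, -2, 8/3, 4, 14/3)
  row 3: subtract -3×row0 = (0, -6, -6, 4, 0)
step 2: normalize row 1 (÷1) = (0, 1, 0, 3, 0)
  row 0: subtract -1×row1 = (1, 0, -4/3, 4, 2/3)
  row 2: subtract -2×row1 = (0, 0, 8/3, 10, 14/3)
  row 3: subtract -6×row1 = (0, 0, -6, 22, 0)
step 3: normalize row 2 (÷8/3) = (0, 0, 1, 15/4, 7/4)
  row 0: subtract -4/3×row2 = (1, 0, 0, 9, 3)
  row 3: subtract -6×row2 = (0, 0, 0, 89/2, 21/2)
step 4: normalize row 3 (÷89/2) = (0, 0, 0, 1, 21/89)
  row 0: subtract 9×row3 = (1, 0, 0, 0, 78/89)
  row 1: subtract 3×row3 = (0, 1, 0, 0, -63/89)
  row 2: subtract 15/4×row3 = (0, 0, 1, 0, 77/89)

M[2][4] = 77/89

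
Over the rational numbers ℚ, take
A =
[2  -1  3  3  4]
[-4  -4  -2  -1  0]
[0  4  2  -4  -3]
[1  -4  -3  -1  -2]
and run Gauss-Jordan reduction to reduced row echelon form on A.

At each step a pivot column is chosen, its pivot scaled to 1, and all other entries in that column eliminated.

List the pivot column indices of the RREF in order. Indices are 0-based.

pivot columns: 0, 1, 2, 3

[1] R0 /= 2  ⇒  (1, -1/2, 3/2, 3/2, 2)
     R1 -= -4·R0  ⇒  (0, -6, 4, 5, 8)
     R3 -= 1·R0  ⇒  (0, -7/2, -9/2, -5/2, -4)
[2] R1 /= -6  ⇒  (0, 1, -2/3, -5/6, -4/3)
     R0 -= -1/2·R1  ⇒  (1, 0, 7/6, 13/12, 4/3)
     R2 -= 4·R1  ⇒  (0, 0, 14/3, -2/3, 7/3)
     R3 -= -7/2·R1  ⇒  (0, 0, -41/6, -65/12, -26/3)
[3] R2 /= 14/3  ⇒  (0, 0, 1, -1/7, 1/2)
     R0 -= 7/6·R2  ⇒  (1, 0, 0, 5/4, 3/4)
     R1 -= -2/3·R2  ⇒  (0, 1, 0, -13/14, -1)
     R3 -= -41/6·R2  ⇒  (0, 0, 0, -179/28, -21/4)
[4] R3 /= -179/28  ⇒  (0, 0, 0, 1, 147/179)
     R0 -= 5/4·R3  ⇒  (1, 0, 0, 0, -99/358)
     R1 -= -13/14·R3  ⇒  (0, 1, 0, 0, -85/358)
     R2 -= -1/7·R3  ⇒  (0, 0, 1, 0, 221/358)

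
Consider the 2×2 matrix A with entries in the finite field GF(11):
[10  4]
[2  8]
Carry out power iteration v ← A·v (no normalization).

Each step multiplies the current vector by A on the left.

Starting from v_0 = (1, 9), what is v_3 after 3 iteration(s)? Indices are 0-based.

v_3 = (0, 10)

v_0 = (1, 9).
v_1 = A·v_0 = (2, 8).
v_2 = A·v_1 = (8, 2).
v_3 = A·v_2 = (0, 10).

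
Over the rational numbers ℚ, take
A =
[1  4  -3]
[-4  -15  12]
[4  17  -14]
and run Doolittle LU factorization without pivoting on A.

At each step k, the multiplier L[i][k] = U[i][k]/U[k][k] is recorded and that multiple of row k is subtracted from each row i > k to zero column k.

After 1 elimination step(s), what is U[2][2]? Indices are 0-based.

k=0: U[0][0]=1
  eliminate (1,0): mult=-4, new row 1: (0, 1, 0); set L[1][0]=-4
  eliminate (2,0): mult=4, new row 2: (0, 1, -2); set L[2][0]=4

U[2][2] = -2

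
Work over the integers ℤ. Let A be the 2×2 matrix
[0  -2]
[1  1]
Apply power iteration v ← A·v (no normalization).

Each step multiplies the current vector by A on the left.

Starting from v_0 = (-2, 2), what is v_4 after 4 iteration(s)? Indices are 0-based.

v_0 = (-2, 2).
v_1 = A·v_0 = (-4, 0).
v_2 = A·v_1 = (0, -4).
v_3 = A·v_2 = (8, -4).
v_4 = A·v_3 = (8, 4).

v_4 = (8, 4)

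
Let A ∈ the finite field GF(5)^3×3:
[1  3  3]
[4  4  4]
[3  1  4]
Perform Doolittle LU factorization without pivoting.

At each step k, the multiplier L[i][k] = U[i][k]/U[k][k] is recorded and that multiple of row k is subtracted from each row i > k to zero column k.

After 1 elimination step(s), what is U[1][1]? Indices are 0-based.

[col 0] pivot 1
  R1 -= 4*R0 → (0, 2, 2)  (L[1][0] := 4)
  R2 -= 3*R0 → (0, 2, 0)  (L[2][0] := 3)

U[1][1] = 2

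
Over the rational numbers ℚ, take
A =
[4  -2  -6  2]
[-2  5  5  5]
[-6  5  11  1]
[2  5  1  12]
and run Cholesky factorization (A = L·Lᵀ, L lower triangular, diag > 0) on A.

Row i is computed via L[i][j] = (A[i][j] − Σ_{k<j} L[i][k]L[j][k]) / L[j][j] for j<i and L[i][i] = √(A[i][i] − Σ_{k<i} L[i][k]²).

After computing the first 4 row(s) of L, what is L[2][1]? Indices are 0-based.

L[2][1] = 1

Step 1: L[0][0] = √(4) = 2.
  L[1][0] = (-2) / L[0][0] = -1.
Step 2: L[1][1] = √(4) = 2.
  L[2][0] = (-6) / L[0][0] = -3.
  L[2][1] = (2) / L[1][1] = 1.
Step 3: L[2][2] = √(1) = 1.
  L[3][0] = (2) / L[0][0] = 1.
  L[3][1] = (6) / L[1][1] = 3.
  L[3][2] = (1) / L[2][2] = 1.
Step 4: L[3][3] = √(1) = 1.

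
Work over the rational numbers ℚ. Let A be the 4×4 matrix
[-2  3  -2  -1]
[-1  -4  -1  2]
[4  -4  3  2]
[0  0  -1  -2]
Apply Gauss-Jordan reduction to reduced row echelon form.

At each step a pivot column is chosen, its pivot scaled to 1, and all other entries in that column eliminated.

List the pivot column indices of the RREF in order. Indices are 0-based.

pivot(0,0)=-2: scale R0 → (1, -3/2, 1, 1/2)
  clear (1,0): R1 −= (-1)R0 → (0, -11/2, 0, 5/2)
  clear (2,0): R2 −= (4)R0 → (0, 2, -1, 0)
pivot(1,1)=-11/2: scale R1 → (0, 1, 0, -5/11)
  clear (0,1): R0 −= (-3/2)R1 → (1, 0, 1, -2/11)
  clear (2,1): R2 −= (2)R1 → (0, 0, -1, 10/11)
pivot(2,2)=-1: scale R2 → (0, 0, 1, -10/11)
  clear (0,2): R0 −= (1)R2 → (1, 0, 0, 8/11)
  clear (3,2): R3 −= (-1)R2 → (0, 0, 0, -32/11)
pivot(3,3)=-32/11: scale R3 → (0, 0, 0, 1)
  clear (0,3): R0 −= (8/11)R3 → (1, 0, 0, 0)
  clear (1,3): R1 −= (-5/11)R3 → (0, 1, 0, 0)
  clear (2,3): R2 −= (-10/11)R3 → (0, 0, 1, 0)

pivot columns: 0, 1, 2, 3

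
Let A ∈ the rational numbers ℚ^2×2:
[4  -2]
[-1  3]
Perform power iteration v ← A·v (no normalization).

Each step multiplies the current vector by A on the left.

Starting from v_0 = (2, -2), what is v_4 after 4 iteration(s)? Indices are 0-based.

v_0 = (2, -2).
v_1 = A·v_0 = (12, -8).
v_2 = A·v_1 = (64, -36).
v_3 = A·v_2 = (328, -172).
v_4 = A·v_3 = (1656, -844).

v_4 = (1656, -844)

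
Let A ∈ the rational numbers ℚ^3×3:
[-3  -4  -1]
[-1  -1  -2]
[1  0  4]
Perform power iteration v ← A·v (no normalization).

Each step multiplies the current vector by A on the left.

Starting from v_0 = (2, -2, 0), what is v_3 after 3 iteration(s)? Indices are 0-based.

v_0 = (2, -2, 0).
v_1 = A·v_0 = (2, 0, 2).
v_2 = A·v_1 = (-8, -6, 10).
v_3 = A·v_2 = (38, -6, 32).

v_3 = (38, -6, 32)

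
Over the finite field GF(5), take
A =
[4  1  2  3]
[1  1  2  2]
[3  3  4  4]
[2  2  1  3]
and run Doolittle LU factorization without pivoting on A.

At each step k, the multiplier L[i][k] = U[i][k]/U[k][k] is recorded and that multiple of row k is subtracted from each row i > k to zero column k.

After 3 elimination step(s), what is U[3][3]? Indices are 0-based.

U[3][3] = 2

[col 0] pivot 4
  R1 -= 4*R0 → (0, 2, 4, 0)  (L[1][0] := 4)
  R2 -= 2*R0 → (0, 1, 0, 3)  (L[2][0] := 2)
  R3 -= 3*R0 → (0, 4, 0, 4)  (L[3][0] := 3)
[col 1] pivot 2
  R2 -= 3*R1 → (0, 0, 3, 3)  (L[2][1] := 3)
  R3 -= 2*R1 → (0, 0, 2, 4)  (L[3][1] := 2)
[col 2] pivot 3
  R3 -= 4*R2 → (0, 0, 0, 2)  (L[3][2] := 4)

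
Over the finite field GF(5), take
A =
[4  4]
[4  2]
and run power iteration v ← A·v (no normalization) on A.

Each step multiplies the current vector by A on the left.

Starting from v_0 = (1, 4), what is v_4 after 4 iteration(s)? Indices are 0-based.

v_4 = (2, 2)

v_0 = (1, 4).
v_1 = A·v_0 = (0, 2).
v_2 = A·v_1 = (3, 4).
v_3 = A·v_2 = (3, 0).
v_4 = A·v_3 = (2, 2).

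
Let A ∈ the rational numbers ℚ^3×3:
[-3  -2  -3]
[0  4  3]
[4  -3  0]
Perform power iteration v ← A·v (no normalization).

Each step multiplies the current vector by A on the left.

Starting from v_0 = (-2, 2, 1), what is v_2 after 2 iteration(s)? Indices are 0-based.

v_0 = (-2, 2, 1).
v_1 = A·v_0 = (-1, 11, -14).
v_2 = A·v_1 = (23, 2, -37).

v_2 = (23, 2, -37)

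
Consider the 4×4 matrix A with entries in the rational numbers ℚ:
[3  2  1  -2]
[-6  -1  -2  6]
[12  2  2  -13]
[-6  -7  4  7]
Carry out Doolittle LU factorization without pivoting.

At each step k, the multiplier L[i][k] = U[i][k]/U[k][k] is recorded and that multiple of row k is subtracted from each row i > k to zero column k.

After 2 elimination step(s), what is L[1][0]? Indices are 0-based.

Step 1: pivot at (0,0) is 3.
  row1 ← row1 − (-2)·row0  ⇒  L[1][0]=-2, U row1=(0, 3, 0, 2)
  row2 ← row2 − (4)·row0  ⇒  L[2][0]=4, U row2=(0, -6, -2, -5)
  row3 ← row3 − (-2)·row0  ⇒  L[3][0]=-2, U row3=(0, -3, 6, 3)
Step 2: pivot at (1,1) is 3.
  row2 ← row2 − (-2)·row1  ⇒  L[2][1]=-2, U row2=(0, 0, -2, -1)
  row3 ← row3 − (-1)·row1  ⇒  L[3][1]=-1, U row3=(0, 0, 6, 5)

L[1][0] = -2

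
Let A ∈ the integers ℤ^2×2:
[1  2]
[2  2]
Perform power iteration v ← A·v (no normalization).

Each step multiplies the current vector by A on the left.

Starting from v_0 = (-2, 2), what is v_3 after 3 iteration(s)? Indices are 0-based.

v_0 = (-2, 2).
v_1 = A·v_0 = (2, 0).
v_2 = A·v_1 = (2, 4).
v_3 = A·v_2 = (10, 12).

v_3 = (10, 12)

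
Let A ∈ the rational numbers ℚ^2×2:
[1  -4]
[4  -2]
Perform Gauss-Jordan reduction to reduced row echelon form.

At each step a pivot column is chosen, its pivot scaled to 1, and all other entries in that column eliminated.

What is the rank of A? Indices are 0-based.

[1] R0 /= 1  ⇒  (1, -4)
     R1 -= 4·R0  ⇒  (0, 14)
[2] R1 /= 14  ⇒  (0, 1)
     R0 -= -4·R1  ⇒  (1, 0)

rank = 2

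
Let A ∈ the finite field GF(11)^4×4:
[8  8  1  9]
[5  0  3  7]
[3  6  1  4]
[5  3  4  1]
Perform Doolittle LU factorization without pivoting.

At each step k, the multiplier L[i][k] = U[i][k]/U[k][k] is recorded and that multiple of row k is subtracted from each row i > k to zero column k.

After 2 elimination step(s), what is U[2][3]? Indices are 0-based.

Step 1: pivot at (0,0) is 8.
  row1 ← row1 − (2)·row0  ⇒  L[1][0]=2, U row1=(0, 6, 1, 0)
  row2 ← row2 − (10)·row0  ⇒  L[2][0]=10, U row2=(0, 3, 2, 2)
  row3 ← row3 − (2)·row0  ⇒  L[3][0]=2, U row3=(0, 9, 2, 5)
Step 2: pivot at (1,1) is 6.
  row2 ← row2 − (6)·row1  ⇒  L[2][1]=6, U row2=(0, 0, 7, 2)
  row3 ← row3 − (7)·row1  ⇒  L[3][1]=7, U row3=(0, 0, 6, 5)

U[2][3] = 2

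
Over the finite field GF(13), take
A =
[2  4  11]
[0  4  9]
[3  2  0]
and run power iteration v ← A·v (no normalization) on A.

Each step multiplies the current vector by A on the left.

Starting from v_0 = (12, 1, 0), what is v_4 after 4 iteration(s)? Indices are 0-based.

v_0 = (12, 1, 0).
v_1 = A·v_0 = (2, 4, 12).
v_2 = A·v_1 = (9, 7, 1).
v_3 = A·v_2 = (5, 11, 2).
v_4 = A·v_3 = (11, 10, 11).

v_4 = (11, 10, 11)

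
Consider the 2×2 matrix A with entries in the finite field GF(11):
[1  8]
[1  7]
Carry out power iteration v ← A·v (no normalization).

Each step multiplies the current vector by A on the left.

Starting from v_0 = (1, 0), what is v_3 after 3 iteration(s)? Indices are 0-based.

v_3 = (7, 10)

v_0 = (1, 0).
v_1 = A·v_0 = (1, 1).
v_2 = A·v_1 = (9, 8).
v_3 = A·v_2 = (7, 10).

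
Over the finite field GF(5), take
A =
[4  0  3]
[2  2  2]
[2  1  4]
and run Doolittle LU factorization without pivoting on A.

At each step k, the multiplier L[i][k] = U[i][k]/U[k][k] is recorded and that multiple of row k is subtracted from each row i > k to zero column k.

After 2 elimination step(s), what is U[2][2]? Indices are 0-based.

U[2][2] = 1

Step 1: pivot at (0,0) is 4.
  row1 ← row1 − (3)·row0  ⇒  L[1][0]=3, U row1=(0, 2, 3)
  row2 ← row2 − (3)·row0  ⇒  L[2][0]=3, U row2=(0, 1, 0)
Step 2: pivot at (1,1) is 2.
  row2 ← row2 − (3)·row1  ⇒  L[2][1]=3, U row2=(0, 0, 1)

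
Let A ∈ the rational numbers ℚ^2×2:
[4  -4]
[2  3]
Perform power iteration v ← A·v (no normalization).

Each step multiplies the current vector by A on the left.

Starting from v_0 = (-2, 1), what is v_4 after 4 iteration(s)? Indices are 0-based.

v_4 = (404, -643)

v_0 = (-2, 1).
v_1 = A·v_0 = (-12, -1).
v_2 = A·v_1 = (-44, -27).
v_3 = A·v_2 = (-68, -169).
v_4 = A·v_3 = (404, -643).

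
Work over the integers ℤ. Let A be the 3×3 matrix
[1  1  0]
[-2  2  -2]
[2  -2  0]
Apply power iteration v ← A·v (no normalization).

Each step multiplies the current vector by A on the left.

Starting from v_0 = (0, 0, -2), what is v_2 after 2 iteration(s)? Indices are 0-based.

v_2 = (4, 8, -8)

v_0 = (0, 0, -2).
v_1 = A·v_0 = (0, 4, 0).
v_2 = A·v_1 = (4, 8, -8).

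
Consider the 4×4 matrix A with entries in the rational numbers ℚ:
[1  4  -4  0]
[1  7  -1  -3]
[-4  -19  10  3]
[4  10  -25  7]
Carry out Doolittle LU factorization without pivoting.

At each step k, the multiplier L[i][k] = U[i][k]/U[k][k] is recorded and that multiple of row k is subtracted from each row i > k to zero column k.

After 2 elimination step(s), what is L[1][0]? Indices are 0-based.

[col 0] pivot 1
  R1 -= 1*R0 → (0, 3, 3, -3)  (L[1][0] := 1)
  R2 -= -4*R0 → (0, -3, -6, 3)  (L[2][0] := -4)
  R3 -= 4*R0 → (0, -6, -9, 7)  (L[3][0] := 4)
[col 1] pivot 3
  R2 -= -1*R1 → (0, 0, -3, 0)  (L[2][1] := -1)
  R3 -= -2*R1 → (0, 0, -3, 1)  (L[3][1] := -2)

L[1][0] = 1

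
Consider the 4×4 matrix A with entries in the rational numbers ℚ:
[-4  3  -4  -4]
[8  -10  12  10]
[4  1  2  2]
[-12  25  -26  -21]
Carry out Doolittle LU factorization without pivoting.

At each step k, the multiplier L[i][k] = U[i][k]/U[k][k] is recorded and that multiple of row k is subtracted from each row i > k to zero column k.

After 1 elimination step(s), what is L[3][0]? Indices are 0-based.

Step 1: pivot at (0,0) is -4.
  row1 ← row1 − (-2)·row0  ⇒  L[1][0]=-2, U row1=(0, -4, 4, 2)
  row2 ← row2 − (-1)·row0  ⇒  L[2][0]=-1, U row2=(0, 4, -2, -2)
  row3 ← row3 − (3)·row0  ⇒  L[3][0]=3, U row3=(0, 16, -14, -9)

L[3][0] = 3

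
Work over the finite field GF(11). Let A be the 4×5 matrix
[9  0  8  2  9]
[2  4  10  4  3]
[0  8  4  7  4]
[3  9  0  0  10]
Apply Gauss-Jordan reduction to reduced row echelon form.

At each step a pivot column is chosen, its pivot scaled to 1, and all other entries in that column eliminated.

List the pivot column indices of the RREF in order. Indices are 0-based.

[1] R0 /= 9  ⇒  (1, 0, 7, 10, 1)
     R1 -= 2·R0  ⇒  (0, 4, 7, 6, 1)
     R3 -= 3·R0  ⇒  (0, 9, 1, 3, 7)
[2] R1 /= 4  ⇒  (0, 1, 10, 7, 3)
     R2 -= 8·R1  ⇒  (0, 0, 1, 6, 2)
     R3 -= 9·R1  ⇒  (0, 0, 10, 6, 2)
[3] R2 /= 1  ⇒  (0, 0, 1, 6, 2)
     R0 -= 7·R2  ⇒  (1, 0, 0, 1, 9)
     R1 -= 10·R2  ⇒  (0, 1, 0, 2, 5)
     R3 -= 10·R2  ⇒  (0, 0, 0, 1, 4)
[4] R3 /= 1  ⇒  (0, 0, 0, 1, 4)
     R0 -= 1·R3  ⇒  (1, 0, 0, 0, 5)
     R1 -= 2·R3  ⇒  (0, 1, 0, 0, 8)
     R2 -= 6·R3  ⇒  (0, 0, 1, 0, 0)

pivot columns: 0, 1, 2, 3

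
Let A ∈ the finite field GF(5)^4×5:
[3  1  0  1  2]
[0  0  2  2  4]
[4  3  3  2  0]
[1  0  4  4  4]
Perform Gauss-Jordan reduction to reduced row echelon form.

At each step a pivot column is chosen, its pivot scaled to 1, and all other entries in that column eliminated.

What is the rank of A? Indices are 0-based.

rank = 4

pivot(0,0)=3: scale R0 → (1, 2, 0, 2, 4)
  clear (2,0): R2 −= (4)R0 → (0, 0, 3, 4, 4)
  clear (3,0): R3 −= (1)R0 → (0, 3, 4, 2, 0)
pivot(1,1): swap R1↔R3
pivot(1,1)=3: scale R1 → (0, 1, 3, 4, 0)
  clear (0,1): R0 −= (2)R1 → (1, 0, 4, 4, 4)
pivot(2,2)=3: scale R2 → (0, 0, 1, 3, 3)
  clear (0,2): R0 −= (4)R2 → (1, 0, 0, 2, 2)
  clear (1,2): R1 −= (3)R2 → (0, 1, 0, 0, 1)
  clear (3,2): R3 −= (2)R2 → (0, 0, 0, 1, 3)
pivot(3,3)=1: scale R3 → (0, 0, 0, 1, 3)
  clear (0,3): R0 −= (2)R3 → (1, 0, 0, 0, 1)
  clear (2,3): R2 −= (3)R3 → (0, 0, 1, 0, 4)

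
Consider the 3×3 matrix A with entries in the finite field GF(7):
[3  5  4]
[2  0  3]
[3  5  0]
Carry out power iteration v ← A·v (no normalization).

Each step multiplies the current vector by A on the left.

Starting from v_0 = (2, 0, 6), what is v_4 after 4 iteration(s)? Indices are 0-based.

v_4 = (3, 1, 4)

v_0 = (2, 0, 6).
v_1 = A·v_0 = (2, 1, 6).
v_2 = A·v_1 = (0, 1, 4).
v_3 = A·v_2 = (0, 5, 5).
v_4 = A·v_3 = (3, 1, 4).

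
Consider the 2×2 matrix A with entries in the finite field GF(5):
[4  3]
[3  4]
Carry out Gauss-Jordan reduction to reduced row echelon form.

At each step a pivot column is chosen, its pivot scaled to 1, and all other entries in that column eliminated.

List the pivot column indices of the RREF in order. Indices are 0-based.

pivot columns: 0, 1

[1] R0 /= 4  ⇒  (1, 2)
     R1 -= 3·R0  ⇒  (0, 3)
[2] R1 /= 3  ⇒  (0, 1)
     R0 -= 2·R1  ⇒  (1, 0)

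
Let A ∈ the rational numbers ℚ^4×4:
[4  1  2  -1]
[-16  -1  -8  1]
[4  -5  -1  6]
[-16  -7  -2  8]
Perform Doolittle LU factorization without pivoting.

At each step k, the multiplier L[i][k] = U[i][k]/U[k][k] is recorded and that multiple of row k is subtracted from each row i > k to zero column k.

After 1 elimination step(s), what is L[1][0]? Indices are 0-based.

L[1][0] = -4

Step 1: pivot at (0,0) is 4.
  row1 ← row1 − (-4)·row0  ⇒  L[1][0]=-4, U row1=(0, 3, 0, -3)
  row2 ← row2 − (1)·row0  ⇒  L[2][0]=1, U row2=(0, -6, -3, 7)
  row3 ← row3 − (-4)·row0  ⇒  L[3][0]=-4, U row3=(0, -3, 6, 4)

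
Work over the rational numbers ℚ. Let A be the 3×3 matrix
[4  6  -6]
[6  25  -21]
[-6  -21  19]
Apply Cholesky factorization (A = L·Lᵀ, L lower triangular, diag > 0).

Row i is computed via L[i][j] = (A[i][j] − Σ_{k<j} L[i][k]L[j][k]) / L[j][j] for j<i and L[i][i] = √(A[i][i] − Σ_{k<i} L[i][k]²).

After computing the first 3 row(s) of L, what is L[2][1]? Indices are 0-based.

Step 1: L[0][0] = √(4) = 2.
  L[1][0] = (6) / L[0][0] = 3.
Step 2: L[1][1] = √(16) = 4.
  L[2][0] = (-6) / L[0][0] = -3.
  L[2][1] = (-12) / L[1][1] = -3.
Step 3: L[2][2] = √(1) = 1.

L[2][1] = -3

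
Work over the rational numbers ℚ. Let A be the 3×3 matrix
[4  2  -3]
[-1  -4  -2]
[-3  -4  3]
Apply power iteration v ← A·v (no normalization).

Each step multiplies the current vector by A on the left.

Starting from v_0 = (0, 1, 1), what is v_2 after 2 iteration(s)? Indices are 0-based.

v_0 = (0, 1, 1).
v_1 = A·v_0 = (-1, -6, -1).
v_2 = A·v_1 = (-13, 27, 24).

v_2 = (-13, 27, 24)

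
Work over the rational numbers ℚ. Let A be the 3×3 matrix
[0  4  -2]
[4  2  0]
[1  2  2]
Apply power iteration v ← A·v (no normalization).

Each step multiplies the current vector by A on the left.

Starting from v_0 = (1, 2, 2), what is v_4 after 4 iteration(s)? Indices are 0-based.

v_0 = (1, 2, 2).
v_1 = A·v_0 = (4, 8, 9).
v_2 = A·v_1 = (14, 32, 38).
v_3 = A·v_2 = (52, 120, 154).
v_4 = A·v_3 = (172, 448, 600).

v_4 = (172, 448, 600)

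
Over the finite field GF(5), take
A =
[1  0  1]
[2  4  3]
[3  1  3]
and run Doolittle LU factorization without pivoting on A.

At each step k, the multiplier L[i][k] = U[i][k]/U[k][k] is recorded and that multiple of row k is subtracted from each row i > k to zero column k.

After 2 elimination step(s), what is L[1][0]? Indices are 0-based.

Step 1: pivot at (0,0) is 1.
  row1 ← row1 − (2)·row0  ⇒  L[1][0]=2, U row1=(0, 4, 1)
  row2 ← row2 − (3)·row0  ⇒  L[2][0]=3, U row2=(0, 1, 0)
Step 2: pivot at (1,1) is 4.
  row2 ← row2 − (4)·row1  ⇒  L[2][1]=4, U row2=(0, 0, 1)

L[1][0] = 2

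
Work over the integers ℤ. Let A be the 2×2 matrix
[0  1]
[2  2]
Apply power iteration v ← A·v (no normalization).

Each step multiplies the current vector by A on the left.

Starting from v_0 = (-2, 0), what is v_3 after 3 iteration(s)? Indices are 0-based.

v_0 = (-2, 0).
v_1 = A·v_0 = (0, -4).
v_2 = A·v_1 = (-4, -8).
v_3 = A·v_2 = (-8, -24).

v_3 = (-8, -24)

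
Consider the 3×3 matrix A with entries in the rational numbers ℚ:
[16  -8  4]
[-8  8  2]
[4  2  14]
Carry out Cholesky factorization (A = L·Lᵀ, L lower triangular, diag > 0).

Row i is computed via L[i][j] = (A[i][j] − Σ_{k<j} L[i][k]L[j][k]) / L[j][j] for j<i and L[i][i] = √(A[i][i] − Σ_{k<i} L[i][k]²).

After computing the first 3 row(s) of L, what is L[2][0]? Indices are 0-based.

L[2][0] = 1

Step 1: L[0][0] = √(16) = 4.
  L[1][0] = (-8) / L[0][0] = -2.
Step 2: L[1][1] = √(4) = 2.
  L[2][0] = (4) / L[0][0] = 1.
  L[2][1] = (4) / L[1][1] = 2.
Step 3: L[2][2] = √(9) = 3.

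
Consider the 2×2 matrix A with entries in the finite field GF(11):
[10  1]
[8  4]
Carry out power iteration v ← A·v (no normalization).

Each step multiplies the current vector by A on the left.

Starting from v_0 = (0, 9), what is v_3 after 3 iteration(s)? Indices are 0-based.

v_3 = (2, 2)

v_0 = (0, 9).
v_1 = A·v_0 = (9, 3).
v_2 = A·v_1 = (5, 7).
v_3 = A·v_2 = (2, 2).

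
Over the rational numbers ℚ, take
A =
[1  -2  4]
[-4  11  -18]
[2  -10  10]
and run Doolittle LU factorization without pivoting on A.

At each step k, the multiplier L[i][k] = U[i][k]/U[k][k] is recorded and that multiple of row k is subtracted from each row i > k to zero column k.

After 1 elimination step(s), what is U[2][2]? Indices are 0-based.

k=0: U[0][0]=1
  eliminate (1,0): mult=-4, new row 1: (0, 3, -2); set L[1][0]=-4
  eliminate (2,0): mult=2, new row 2: (0, -6, 2); set L[2][0]=2

U[2][2] = 2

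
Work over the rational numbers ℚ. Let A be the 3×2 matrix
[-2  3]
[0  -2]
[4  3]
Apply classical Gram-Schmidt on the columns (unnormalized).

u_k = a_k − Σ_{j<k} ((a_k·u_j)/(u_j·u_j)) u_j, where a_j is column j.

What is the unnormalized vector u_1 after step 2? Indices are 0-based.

Step 1: u_0 = a_0 = (-2, 0, 4).
Step 2: u_1 = a_1 − (3/10)·u_0 = (18/5, -2, 9/5).

u_1 = (18/5, -2, 9/5)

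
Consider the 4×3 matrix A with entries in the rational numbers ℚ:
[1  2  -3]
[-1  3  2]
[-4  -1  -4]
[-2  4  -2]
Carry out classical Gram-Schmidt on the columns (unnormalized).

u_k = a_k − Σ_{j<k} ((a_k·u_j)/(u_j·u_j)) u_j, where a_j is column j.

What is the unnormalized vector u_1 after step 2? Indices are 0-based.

u_1 = (49/22, 61/22, -21/11, 39/11)

Step 1: u_0 = a_0 = (1, -1, -4, -2).
Step 2: u_1 = a_1 − (-5/22)·u_0 = (49/22, 61/22, -21/11, 39/11).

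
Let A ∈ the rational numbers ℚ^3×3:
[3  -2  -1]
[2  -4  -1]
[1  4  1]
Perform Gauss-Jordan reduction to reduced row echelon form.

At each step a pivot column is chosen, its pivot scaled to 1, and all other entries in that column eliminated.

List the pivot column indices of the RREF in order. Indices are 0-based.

pivot columns: 0, 1, 2

[1] R0 /= 3  ⇒  (1, -2/3, -1/3)
     R1 -= 2·R0  ⇒  (0, -8/3, -1/3)
     R2 -= 1·R0  ⇒  (0, 14/3, 4/3)
[2] R1 /= -8/3  ⇒  (0, 1, 1/8)
     R0 -= -2/3·R1  ⇒  (1, 0, -1/4)
     R2 -= 14/3·R1  ⇒  (0, 0, 3/4)
[3] R2 /= 3/4  ⇒  (0, 0, 1)
     R0 -= -1/4·R2  ⇒  (1, 0, 0)
     R1 -= 1/8·R2  ⇒  (0, 1, 0)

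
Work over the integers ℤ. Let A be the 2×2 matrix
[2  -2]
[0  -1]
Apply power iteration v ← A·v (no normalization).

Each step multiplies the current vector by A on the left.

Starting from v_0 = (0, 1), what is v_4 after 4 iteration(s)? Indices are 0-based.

v_0 = (0, 1).
v_1 = A·v_0 = (-2, -1).
v_2 = A·v_1 = (-2, 1).
v_3 = A·v_2 = (-6, -1).
v_4 = A·v_3 = (-10, 1).

v_4 = (-10, 1)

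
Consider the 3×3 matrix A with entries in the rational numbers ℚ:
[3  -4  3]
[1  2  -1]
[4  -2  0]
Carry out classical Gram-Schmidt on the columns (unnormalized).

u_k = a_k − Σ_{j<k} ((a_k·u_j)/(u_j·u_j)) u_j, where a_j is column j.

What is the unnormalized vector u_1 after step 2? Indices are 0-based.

Step 1: u_0 = a_0 = (3, 1, 4).
Step 2: u_1 = a_1 − (-9/13)·u_0 = (-25/13, 35/13, 10/13).

u_1 = (-25/13, 35/13, 10/13)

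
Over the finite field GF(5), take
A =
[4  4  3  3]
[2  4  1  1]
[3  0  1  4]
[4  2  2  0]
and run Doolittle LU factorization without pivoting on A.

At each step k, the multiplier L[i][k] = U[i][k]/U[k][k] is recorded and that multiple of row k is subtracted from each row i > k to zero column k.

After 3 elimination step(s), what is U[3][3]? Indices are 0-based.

U[3][3] = 2

[col 0] pivot 4
  R1 -= 3*R0 → (0, 2, 2, 2)  (L[1][0] := 3)
  R2 -= 2*R0 → (0, 2, 0, 3)  (L[2][0] := 2)
  R3 -= 1*R0 → (0, 3, 4, 2)  (L[3][0] := 1)
[col 1] pivot 2
  R2 -= 1*R1 → (0, 0, 3, 1)  (L[2][1] := 1)
  R3 -= 4*R1 → (0, 0, 1, 4)  (L[3][1] := 4)
[col 2] pivot 3
  R3 -= 2*R2 → (0, 0, 0, 2)  (L[3][2] := 2)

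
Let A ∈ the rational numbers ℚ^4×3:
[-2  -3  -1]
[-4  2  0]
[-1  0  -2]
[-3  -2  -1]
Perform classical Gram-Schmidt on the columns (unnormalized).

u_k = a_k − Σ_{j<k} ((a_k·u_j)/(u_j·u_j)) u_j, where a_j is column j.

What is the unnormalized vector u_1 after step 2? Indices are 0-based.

Step 1: u_0 = a_0 = (-2, -4, -1, -3).
Step 2: u_1 = a_1 − (2/15)·u_0 = (-41/15, 38/15, 2/15, -8/5).

u_1 = (-41/15, 38/15, 2/15, -8/5)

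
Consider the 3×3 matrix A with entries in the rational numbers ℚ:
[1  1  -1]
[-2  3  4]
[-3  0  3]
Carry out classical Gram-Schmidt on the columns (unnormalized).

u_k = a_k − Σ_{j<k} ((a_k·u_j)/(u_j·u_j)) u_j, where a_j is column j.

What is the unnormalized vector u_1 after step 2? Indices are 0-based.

u_1 = (19/14, 16/7, -15/14)

Step 1: u_0 = a_0 = (1, -2, -3).
Step 2: u_1 = a_1 − (-5/14)·u_0 = (19/14, 16/7, -15/14).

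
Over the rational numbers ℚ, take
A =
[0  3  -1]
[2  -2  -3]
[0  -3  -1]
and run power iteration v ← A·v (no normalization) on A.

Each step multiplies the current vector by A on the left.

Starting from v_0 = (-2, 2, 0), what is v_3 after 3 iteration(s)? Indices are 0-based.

v_0 = (-2, 2, 0).
v_1 = A·v_0 = (6, -8, -6).
v_2 = A·v_1 = (-18, 46, 30).
v_3 = A·v_2 = (108, -218, -168).

v_3 = (108, -218, -168)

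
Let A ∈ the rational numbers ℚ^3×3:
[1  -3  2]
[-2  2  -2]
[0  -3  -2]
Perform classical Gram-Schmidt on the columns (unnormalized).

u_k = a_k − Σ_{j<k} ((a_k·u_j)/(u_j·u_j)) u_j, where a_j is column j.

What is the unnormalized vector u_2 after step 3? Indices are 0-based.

Step 1: u_0 = a_0 = (1, -2, 0).
Step 2: u_1 = a_1 − (-7/5)·u_0 = (-8/5, -4/5, -3).
Step 3: u_2 = a_2 − (6/5)·u_0 − (22/61)·u_1 = (84/61, 42/61, -56/61).

u_2 = (84/61, 42/61, -56/61)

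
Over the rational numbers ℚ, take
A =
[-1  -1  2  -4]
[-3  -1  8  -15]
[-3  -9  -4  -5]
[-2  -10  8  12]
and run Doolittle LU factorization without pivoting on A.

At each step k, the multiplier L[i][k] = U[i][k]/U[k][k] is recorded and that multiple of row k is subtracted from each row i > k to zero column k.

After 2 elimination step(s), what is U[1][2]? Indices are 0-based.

k=0: U[0][0]=-1
  eliminate (1,0): mult=3, new row 1: (0, 2, 2, -3); set L[1][0]=3
  eliminate (2,0): mult=3, new row 2: (0, -6, -10, 7); set L[2][0]=3
  eliminate (3,0): mult=2, new row 3: (0, -8, 4, 20); set L[3][0]=2
k=1: U[1][1]=2
  eliminate (2,1): mult=-3, new row 2: (0, 0, -4, -2); set L[2][1]=-3
  eliminate (3,1): mult=-4, new row 3: (0, 0, 12, 8); set L[3][1]=-4

U[1][2] = 2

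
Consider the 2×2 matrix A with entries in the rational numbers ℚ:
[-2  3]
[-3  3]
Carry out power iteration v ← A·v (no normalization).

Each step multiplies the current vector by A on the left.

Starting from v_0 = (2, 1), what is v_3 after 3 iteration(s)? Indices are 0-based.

v_3 = (-4, 3)

v_0 = (2, 1).
v_1 = A·v_0 = (-1, -3).
v_2 = A·v_1 = (-7, -6).
v_3 = A·v_2 = (-4, 3).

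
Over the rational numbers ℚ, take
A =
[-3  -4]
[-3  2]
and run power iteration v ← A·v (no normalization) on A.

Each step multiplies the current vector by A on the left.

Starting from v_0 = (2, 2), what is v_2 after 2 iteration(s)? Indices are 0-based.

v_2 = (50, 38)

v_0 = (2, 2).
v_1 = A·v_0 = (-14, -2).
v_2 = A·v_1 = (50, 38).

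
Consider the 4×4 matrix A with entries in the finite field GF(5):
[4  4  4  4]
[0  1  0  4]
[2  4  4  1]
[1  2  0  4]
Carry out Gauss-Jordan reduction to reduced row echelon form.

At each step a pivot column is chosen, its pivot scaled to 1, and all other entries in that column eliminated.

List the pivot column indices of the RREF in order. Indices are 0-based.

pivot columns: 0, 1, 2, 3

[1] R0 /= 4  ⇒  (1, 1, 1, 1)
     R2 -= 2·R0  ⇒  (0, 2, 2, 4)
     R3 -= 1·R0  ⇒  (0, 1, 4, 3)
[2] R1 /= 1  ⇒  (0, 1, 0, 4)
     R0 -= 1·R1  ⇒  (1, 0, 1, 2)
     R2 -= 2·R1  ⇒  (0, 0, 2, 1)
     R3 -= 1·R1  ⇒  (0, 0, 4, 4)
[3] R2 /= 2  ⇒  (0, 0, 1, 3)
     R0 -= 1·R2  ⇒  (1, 0, 0, 4)
     R3 -= 4·R2  ⇒  (0, 0, 0, 2)
[4] R3 /= 2  ⇒  (0, 0, 0, 1)
     R0 -= 4·R3  ⇒  (1, 0, 0, 0)
     R1 -= 4·R3  ⇒  (0, 1, 0, 0)
     R2 -= 3·R3  ⇒  (0, 0, 1, 0)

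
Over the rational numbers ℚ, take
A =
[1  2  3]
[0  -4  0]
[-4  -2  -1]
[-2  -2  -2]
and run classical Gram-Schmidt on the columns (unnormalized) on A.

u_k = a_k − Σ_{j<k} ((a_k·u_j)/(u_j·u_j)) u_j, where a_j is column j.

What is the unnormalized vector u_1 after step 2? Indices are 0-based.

Step 1: u_0 = a_0 = (1, 0, -4, -2).
Step 2: u_1 = a_1 − (2/3)·u_0 = (4/3, -4, 2/3, -2/3).

u_1 = (4/3, -4, 2/3, -2/3)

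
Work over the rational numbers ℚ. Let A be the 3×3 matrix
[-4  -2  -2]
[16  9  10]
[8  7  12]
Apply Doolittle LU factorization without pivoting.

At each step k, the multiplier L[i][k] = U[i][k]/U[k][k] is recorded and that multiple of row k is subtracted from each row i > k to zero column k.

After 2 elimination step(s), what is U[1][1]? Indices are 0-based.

U[1][1] = 1

[col 0] pivot -4
  R1 -= -4*R0 → (0, 1, 2)  (L[1][0] := -4)
  R2 -= -2*R0 → (0, 3, 8)  (L[2][0] := -2)
[col 1] pivot 1
  R2 -= 3*R1 → (0, 0, 2)  (L[2][1] := 3)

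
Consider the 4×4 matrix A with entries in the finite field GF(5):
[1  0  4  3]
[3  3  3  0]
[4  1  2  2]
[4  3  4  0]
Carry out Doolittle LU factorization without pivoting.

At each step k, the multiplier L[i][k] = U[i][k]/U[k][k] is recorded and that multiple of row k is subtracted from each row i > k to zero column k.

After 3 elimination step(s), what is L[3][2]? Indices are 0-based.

L[3][2] = 3

Step 1: pivot at (0,0) is 1.
  row1 ← row1 − (3)·row0  ⇒  L[1][0]=3, U row1=(0, 3, 1, 1)
  row2 ← row2 − (4)·row0  ⇒  L[2][0]=4, U row2=(0, 1, 1, 0)
  row3 ← row3 − (4)·row0  ⇒  L[3][0]=4, U row3=(0, 3, 3, 3)
Step 2: pivot at (1,1) is 3.
  row2 ← row2 − (2)·row1  ⇒  L[2][1]=2, U row2=(0, 0, 4, 3)
  row3 ← row3 − (1)·row1  ⇒  L[3][1]=1, U row3=(0, 0, 2, 2)
Step 3: pivot at (2,2) is 4.
  row3 ← row3 − (3)·row2  ⇒  L[3][2]=3, U row3=(0, 0, 0, 3)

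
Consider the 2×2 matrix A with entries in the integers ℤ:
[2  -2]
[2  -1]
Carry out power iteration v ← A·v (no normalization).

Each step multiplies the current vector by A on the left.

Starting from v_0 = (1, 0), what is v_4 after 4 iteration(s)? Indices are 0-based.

v_4 = (-4, -6)

v_0 = (1, 0).
v_1 = A·v_0 = (2, 2).
v_2 = A·v_1 = (0, 2).
v_3 = A·v_2 = (-4, -2).
v_4 = A·v_3 = (-4, -6).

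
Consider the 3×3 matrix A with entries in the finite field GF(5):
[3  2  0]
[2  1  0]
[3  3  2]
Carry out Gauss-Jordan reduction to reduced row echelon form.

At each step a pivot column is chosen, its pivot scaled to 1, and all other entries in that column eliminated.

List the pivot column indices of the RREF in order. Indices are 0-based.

pivot columns: 0, 1, 2

pivot(0,0)=3: scale R0 → (1, 4, 0)
  clear (1,0): R1 −= (2)R0 → (0, 3, 0)
  clear (2,0): R2 −= (3)R0 → (0, 1, 2)
pivot(1,1)=3: scale R1 → (0, 1, 0)
  clear (0,1): R0 −= (4)R1 → (1, 0, 0)
  clear (2,1): R2 −= (1)R1 → (0, 0, 2)
pivot(2,2)=2: scale R2 → (0, 0, 1)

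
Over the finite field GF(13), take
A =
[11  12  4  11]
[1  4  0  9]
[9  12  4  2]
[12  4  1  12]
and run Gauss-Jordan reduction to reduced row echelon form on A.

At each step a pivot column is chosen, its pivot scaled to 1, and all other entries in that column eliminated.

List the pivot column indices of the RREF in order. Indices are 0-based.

pivot columns: 0, 1, 2, 3

pivot(0,0)=11: scale R0 → (1, 7, 11, 1)
  clear (1,0): R1 −= (1)R0 → (0, 10, 2, 8)
  clear (2,0): R2 −= (9)R0 → (0, 1, 9, 6)
  clear (3,0): R3 −= (12)R0 → (0, 11, 12, 0)
pivot(1,1)=10: scale R1 → (0, 1, 8, 6)
  clear (0,1): R0 −= (7)R1 → (1, 0, 7, 11)
  clear (2,1): R2 −= (1)R1 → (0, 0, 1, 0)
  clear (3,1): R3 −= (11)R1 → (0, 0, 2, 12)
pivot(2,2)=1: scale R2 → (0, 0, 1, 0)
  clear (0,2): R0 −= (7)R2 → (1, 0, 0, 11)
  clear (1,2): R1 −= (8)R2 → (0, 1, 0, 6)
  clear (3,2): R3 −= (2)R2 → (0, 0, 0, 12)
pivot(3,3)=12: scale R3 → (0, 0, 0, 1)
  clear (0,3): R0 −= (11)R3 → (1, 0, 0, 0)
  clear (1,3): R1 −= (6)R3 → (0, 1, 0, 0)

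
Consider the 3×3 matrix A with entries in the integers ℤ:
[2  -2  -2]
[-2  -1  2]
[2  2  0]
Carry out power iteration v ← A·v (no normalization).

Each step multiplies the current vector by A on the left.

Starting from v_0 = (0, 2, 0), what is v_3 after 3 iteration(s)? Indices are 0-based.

v_0 = (0, 2, 0).
v_1 = A·v_0 = (-4, -2, 4).
v_2 = A·v_1 = (-12, 18, -12).
v_3 = A·v_2 = (-36, -18, 12).

v_3 = (-36, -18, 12)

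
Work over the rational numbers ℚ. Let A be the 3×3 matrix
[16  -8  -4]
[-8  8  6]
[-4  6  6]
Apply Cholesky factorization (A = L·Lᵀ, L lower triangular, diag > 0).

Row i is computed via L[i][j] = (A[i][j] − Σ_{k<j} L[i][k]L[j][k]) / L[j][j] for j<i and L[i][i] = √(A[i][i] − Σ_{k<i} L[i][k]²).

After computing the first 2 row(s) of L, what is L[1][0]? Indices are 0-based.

Step 1: L[0][0] = √(16) = 4.
  L[1][0] = (-8) / L[0][0] = -2.
Step 2: L[1][1] = √(4) = 2.

L[1][0] = -2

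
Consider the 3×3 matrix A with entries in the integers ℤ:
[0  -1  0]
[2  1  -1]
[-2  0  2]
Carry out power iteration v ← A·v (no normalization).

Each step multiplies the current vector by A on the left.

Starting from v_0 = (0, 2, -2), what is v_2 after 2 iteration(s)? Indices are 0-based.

v_0 = (0, 2, -2).
v_1 = A·v_0 = (-2, 4, -4).
v_2 = A·v_1 = (-4, 4, -4).

v_2 = (-4, 4, -4)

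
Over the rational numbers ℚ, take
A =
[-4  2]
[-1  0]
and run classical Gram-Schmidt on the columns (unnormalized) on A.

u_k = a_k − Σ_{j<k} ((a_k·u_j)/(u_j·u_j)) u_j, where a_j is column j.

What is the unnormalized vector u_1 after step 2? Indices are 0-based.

u_1 = (2/17, -8/17)

Step 1: u_0 = a_0 = (-4, -1).
Step 2: u_1 = a_1 − (-8/17)·u_0 = (2/17, -8/17).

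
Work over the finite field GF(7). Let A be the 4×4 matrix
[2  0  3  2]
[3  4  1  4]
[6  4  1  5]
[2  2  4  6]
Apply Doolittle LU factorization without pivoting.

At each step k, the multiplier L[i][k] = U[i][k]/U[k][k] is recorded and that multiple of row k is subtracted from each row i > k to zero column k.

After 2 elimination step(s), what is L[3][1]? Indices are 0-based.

k=0: U[0][0]=2
  eliminate (1,0): mult=5, new row 1: (0, 4, 0, 1); set L[1][0]=5
  eliminate (2,0): mult=3, new row 2: (0, 4, 6, 6); set L[2][0]=3
  eliminate (3,0): mult=1, new row 3: (0, 2, 1, 4); set L[3][0]=1
k=1: U[1][1]=4
  eliminate (2,1): mult=1, new row 2: (0, 0, 6, 5); set L[2][1]=1
  eliminate (3,1): mult=4, new row 3: (0, 0, 1, 0); set L[3][1]=4

L[3][1] = 4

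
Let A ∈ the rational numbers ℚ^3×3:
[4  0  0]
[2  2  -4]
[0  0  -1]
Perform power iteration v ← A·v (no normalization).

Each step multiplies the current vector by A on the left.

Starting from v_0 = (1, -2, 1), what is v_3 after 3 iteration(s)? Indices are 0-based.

v_0 = (1, -2, 1).
v_1 = A·v_0 = (4, -6, -1).
v_2 = A·v_1 = (16, 0, 1).
v_3 = A·v_2 = (64, 28, -1).

v_3 = (64, 28, -1)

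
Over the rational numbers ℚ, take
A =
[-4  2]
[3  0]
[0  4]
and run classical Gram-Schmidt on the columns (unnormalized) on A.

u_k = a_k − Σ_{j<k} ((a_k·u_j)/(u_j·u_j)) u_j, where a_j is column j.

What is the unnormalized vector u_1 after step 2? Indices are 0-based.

u_1 = (18/25, 24/25, 4)

Step 1: u_0 = a_0 = (-4, 3, 0).
Step 2: u_1 = a_1 − (-8/25)·u_0 = (18/25, 24/25, 4).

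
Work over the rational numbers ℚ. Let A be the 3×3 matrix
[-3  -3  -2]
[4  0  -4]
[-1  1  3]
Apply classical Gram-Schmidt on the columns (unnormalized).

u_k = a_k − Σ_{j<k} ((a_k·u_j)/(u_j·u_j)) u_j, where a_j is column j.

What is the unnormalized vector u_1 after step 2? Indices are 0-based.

u_1 = (-27/13, -16/13, 17/13)

Step 1: u_0 = a_0 = (-3, 4, -1).
Step 2: u_1 = a_1 − (4/13)·u_0 = (-27/13, -16/13, 17/13).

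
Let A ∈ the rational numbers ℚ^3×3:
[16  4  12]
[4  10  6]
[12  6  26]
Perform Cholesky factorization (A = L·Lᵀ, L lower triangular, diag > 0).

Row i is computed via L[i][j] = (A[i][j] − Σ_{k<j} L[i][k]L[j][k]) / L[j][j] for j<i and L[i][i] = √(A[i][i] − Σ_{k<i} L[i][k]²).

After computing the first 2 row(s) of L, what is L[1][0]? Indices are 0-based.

L[1][0] = 1

Step 1: L[0][0] = √(16) = 4.
  L[1][0] = (4) / L[0][0] = 1.
Step 2: L[1][1] = √(9) = 3.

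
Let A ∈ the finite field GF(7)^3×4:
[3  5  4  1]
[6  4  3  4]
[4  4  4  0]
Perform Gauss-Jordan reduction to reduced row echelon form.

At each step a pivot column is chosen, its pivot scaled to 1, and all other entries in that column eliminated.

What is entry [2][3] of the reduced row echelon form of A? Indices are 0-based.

step 1: normalize row 0 (÷3) = (1, 4, 6, 5)
  row 1: subtract 6×row0 = (0, 1, 2, 2)
  row 2: subtract 4×row0 = (0, 2, 1, 1)
step 2: normalize row 1 (÷1) = (0, 1, 2, 2)
  row 0: subtract 4×row1 = (1, 0, 5, 4)
  row 2: subtract 2×row1 = (0, 0, 4, 4)
step 3: normalize row 2 (÷4) = (0, 0, 1, 1)
  row 0: subtract 5×row2 = (1, 0, 0, 6)
  row 1: subtract 2×row2 = (0, 1, 0, 0)

M[2][3] = 1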